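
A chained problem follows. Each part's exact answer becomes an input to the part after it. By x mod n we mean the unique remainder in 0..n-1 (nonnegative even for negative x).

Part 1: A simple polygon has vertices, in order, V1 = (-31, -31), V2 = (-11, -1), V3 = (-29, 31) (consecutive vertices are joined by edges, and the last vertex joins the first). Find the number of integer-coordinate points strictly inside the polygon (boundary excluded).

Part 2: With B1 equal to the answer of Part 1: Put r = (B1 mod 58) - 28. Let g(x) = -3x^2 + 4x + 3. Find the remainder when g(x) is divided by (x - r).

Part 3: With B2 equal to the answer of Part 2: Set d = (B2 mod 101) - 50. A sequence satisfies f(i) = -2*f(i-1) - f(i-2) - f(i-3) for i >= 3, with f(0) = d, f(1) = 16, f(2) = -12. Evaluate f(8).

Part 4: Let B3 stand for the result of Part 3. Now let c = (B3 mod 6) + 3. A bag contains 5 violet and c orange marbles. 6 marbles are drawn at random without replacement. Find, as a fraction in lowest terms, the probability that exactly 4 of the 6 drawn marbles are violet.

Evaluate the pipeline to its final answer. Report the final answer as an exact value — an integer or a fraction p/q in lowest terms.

5/44

Part 1: cross terms: (-31*-1 - -11*-31)=-310, (-11*31 - -29*-1)=-370, (-29*-31 - -31*31)=1860; twice the area = |1180| = 1180; area = 590; boundary points = 10 + 2 + 2 = 14; strictly interior points = area - boundary/2 + 1 = 584; answer 584
Part 2: B1 = 584; r = -24; remainder = value at the root: -3*(-24)^2 + 4*(-24)^1 + 3 = (-1728) + (-96) + (3) = -1821; answer -1821
Part 3: B2 = -1821; d = 48; f(3) = -2*(-12) - 1*(16) - 1*(48) = -40; iterating: f(3)=-40, f(4)=76, f(5)=-100, f(6)=164, f(7)=-304, f(8)=544; answer 544
Part 4: B3 = 544; c = 7; total draws C(12,6) = 924; favorable C(5,4)*C(7,2) = 105; P = 5/44; answer 5/44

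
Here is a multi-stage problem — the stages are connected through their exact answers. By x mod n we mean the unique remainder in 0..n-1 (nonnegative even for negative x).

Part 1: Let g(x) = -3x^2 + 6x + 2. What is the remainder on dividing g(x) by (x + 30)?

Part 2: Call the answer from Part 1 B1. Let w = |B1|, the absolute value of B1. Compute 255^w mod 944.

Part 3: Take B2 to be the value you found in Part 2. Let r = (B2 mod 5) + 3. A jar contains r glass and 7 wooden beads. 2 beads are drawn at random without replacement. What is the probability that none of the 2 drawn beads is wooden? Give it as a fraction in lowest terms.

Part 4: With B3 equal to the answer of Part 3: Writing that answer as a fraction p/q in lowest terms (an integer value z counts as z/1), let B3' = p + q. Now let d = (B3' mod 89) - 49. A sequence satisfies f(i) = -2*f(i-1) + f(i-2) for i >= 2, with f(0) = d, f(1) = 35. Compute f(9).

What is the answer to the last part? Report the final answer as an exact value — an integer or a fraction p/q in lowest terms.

47939

Part 1: remainder = value at the root: -3*(-30)^2 + 6*(-30)^1 + 2 = (-2700) + (-180) + (2) = -2878; answer -2878
Part 2: B1 = -2878; w = 2878; squarings mod 944: 255^1=255, 255^2=833, 255^4=49, 255^8=513, 255^16=737, 255^32=369, 255^64=225, 255^128=593, 255^256=481, 255^512=81, 255^1024=897, 255^2048=321; 255^2878 = 255^2 * 255^4 * 255^8 * 255^16 * 255^32 * 255^256 * 255^512 * 255^2048 = 145 (mod 944); answer 145
Part 3: B2 = 145; r = 3; total draws C(10,2) = 45; favorable C(3,2) = 3; P = 1/15; answer 1/15
Part 4: B3 = 1/15; threaded value p + q = 16; d = -33; f(2) = -2*(35) + 1*(-33) = -103; iterating: f(2)=-103, f(3)=241, f(4)=-585, f(5)=1411, f(6)=-3407, f(7)=8225, f(8)=-19857, f(9)=47939; answer 47939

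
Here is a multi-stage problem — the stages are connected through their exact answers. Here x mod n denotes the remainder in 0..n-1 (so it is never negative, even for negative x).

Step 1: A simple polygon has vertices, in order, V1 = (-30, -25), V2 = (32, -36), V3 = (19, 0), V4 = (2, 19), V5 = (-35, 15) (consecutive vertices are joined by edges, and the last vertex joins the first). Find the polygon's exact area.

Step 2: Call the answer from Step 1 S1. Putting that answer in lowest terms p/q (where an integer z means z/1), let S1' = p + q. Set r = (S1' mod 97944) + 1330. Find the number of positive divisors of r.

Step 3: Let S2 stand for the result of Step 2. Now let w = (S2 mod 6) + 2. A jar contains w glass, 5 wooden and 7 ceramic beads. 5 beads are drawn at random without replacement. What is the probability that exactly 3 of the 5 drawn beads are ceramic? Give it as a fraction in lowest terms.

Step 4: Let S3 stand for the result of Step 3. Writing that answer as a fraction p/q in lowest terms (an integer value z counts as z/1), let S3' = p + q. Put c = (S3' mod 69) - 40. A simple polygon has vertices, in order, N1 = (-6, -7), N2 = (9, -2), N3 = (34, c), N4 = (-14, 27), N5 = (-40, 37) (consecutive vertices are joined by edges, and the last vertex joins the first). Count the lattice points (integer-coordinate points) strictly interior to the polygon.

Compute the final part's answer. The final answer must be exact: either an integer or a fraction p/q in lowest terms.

1345

Step 1: cross terms: (-30*-36 - 32*-25)=1880, (32*0 - 19*-36)=684, (19*19 - 2*0)=361, (2*15 - -35*19)=695, (-35*-25 - -30*15)=1325; twice the area = |4945| = 4945; area = 4945/2; answer 4945/2
Step 2: S1 = 4945/2; threaded value p + q = 4947; r = 6277; 6277 is prime, so its only divisors are 1 and 6277; count = 2; answer 2
Step 3: S2 = 2; w = 4; total draws C(16,5) = 4368; favorable C(7,3)*C(9,2) = 1260; P = 15/52; answer 15/52
Step 4: S3 = 15/52; threaded value p + q = 67; c = 27; cross terms: (-6*-2 - 9*-7)=75, (9*27 - 34*-2)=311, (34*27 - -14*27)=1296, (-14*37 - -40*27)=562, (-40*-7 - -6*37)=502; twice the area = |2746| = 2746; area = 1373; boundary points = 5 + 1 + 48 + 2 + 2 = 58; strictly interior points = area - boundary/2 + 1 = 1345; answer 1345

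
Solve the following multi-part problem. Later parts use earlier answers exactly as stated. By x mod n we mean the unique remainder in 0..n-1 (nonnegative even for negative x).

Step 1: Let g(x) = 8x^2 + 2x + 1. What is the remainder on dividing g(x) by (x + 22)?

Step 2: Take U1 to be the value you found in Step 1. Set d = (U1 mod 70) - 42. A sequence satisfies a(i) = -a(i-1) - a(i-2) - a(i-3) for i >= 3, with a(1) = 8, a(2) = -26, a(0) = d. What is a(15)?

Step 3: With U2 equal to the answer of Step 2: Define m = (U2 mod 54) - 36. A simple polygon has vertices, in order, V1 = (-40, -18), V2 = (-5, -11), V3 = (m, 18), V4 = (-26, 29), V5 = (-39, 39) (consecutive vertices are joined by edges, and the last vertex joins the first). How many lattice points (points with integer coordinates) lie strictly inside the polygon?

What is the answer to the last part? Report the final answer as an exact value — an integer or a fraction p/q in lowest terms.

1049

Step 1: remainder = value at the root: 8*(-22)^2 + 2*(-22)^1 + 1 = (3872) + (-44) + (1) = 3829; answer 3829
Step 2: U1 = 3829; d = 7; a(3) = -1*(-26) - 1*(8) - 1*(7) = 11; iterating: a(3)=11, a(4)=7, a(5)=8, a(6)=-26, a(7)=11, a(8)=7, a(9)=8, a(10)=-26, a(11)=11, a(12)=7, a(13)=8, a(14)=-26, a(15)=11; answer 11
Step 3: U2 = 11; m = -25; cross terms: (-40*-11 - -5*-18)=350, (-5*18 - -25*-11)=-365, (-25*29 - -26*18)=-257, (-26*39 - -39*29)=117, (-39*-18 - -40*39)=2262; twice the area = |2107| = 2107; area = 2107/2; boundary points = 7 + 1 + 1 + 1 + 1 = 11; strictly interior points = area - boundary/2 + 1 = 1049; answer 1049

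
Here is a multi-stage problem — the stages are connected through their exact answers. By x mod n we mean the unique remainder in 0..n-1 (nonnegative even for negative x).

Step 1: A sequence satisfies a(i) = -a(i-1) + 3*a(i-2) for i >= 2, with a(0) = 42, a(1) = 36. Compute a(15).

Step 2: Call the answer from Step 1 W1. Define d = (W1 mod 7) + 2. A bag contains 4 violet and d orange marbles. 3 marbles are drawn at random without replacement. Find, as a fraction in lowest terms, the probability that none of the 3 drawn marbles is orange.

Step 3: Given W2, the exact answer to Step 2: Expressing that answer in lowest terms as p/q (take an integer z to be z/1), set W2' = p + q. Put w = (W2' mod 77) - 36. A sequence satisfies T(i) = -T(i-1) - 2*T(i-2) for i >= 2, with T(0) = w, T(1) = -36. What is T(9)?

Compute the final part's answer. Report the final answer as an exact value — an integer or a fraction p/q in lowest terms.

696

Step 1: a(2) = -1*(36) + 3*(42) = 90; iterating: a(2)=90, a(3)=18, a(4)=252, a(5)=-198, a(6)=954, a(7)=-1548, a(8)=4410, a(9)=-9054, a(10)=22284, a(11)=-49446, a(12)=116298, a(13)=-264636, a(14)=613530, a(15)=-1407438; answer -1407438
Step 2: W1 = -1407438; d = 5; total draws C(9,3) = 84; favorable C(4,3) = 4; P = 1/21; answer 1/21
Step 3: W2 = 1/21; threaded value p + q = 22; w = -14; T(2) = -1*(-36) - 2*(-14) = 64; iterating: T(2)=64, T(3)=8, T(4)=-136, T(5)=120, T(6)=152, T(7)=-392, T(8)=88, T(9)=696; answer 696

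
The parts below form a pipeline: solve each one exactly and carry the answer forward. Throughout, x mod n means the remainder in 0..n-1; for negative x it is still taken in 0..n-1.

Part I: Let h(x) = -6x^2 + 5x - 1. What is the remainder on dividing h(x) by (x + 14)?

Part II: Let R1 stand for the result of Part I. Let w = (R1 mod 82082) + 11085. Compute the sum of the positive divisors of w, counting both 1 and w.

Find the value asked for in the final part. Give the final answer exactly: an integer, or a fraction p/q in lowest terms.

285696

Part I: remainder = value at the root: -6*(-14)^2 + 5*(-14)^1 - 1 = (-1176) + (-70) + (-1) = -1247; answer -1247
Part II: R1 = -1247; w = 91920; 91920 = 2^4 * 3 * 5 * 383; sigma = (1 + 2 + 4 + 8 + 16) * (1 + 3) * (1 + 5) * (1 + 383) = 31 * 4 * 6 * 384 = 285696; answer 285696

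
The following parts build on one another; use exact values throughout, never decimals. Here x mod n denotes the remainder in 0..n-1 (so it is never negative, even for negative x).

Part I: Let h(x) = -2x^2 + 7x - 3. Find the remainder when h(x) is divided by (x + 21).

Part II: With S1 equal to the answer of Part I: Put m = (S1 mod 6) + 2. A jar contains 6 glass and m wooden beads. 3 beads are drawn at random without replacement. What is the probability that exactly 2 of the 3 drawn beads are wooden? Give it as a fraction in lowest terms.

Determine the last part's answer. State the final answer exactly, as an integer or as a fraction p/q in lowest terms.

3/28

Part I: remainder = value at the root: -2*(-21)^2 + 7*(-21)^1 - 3 = (-882) + (-147) + (-3) = -1032; answer -1032
Part II: S1 = -1032; m = 2; total draws C(8,3) = 56; favorable C(2,2)*C(6,1) = 6; P = 3/28; answer 3/28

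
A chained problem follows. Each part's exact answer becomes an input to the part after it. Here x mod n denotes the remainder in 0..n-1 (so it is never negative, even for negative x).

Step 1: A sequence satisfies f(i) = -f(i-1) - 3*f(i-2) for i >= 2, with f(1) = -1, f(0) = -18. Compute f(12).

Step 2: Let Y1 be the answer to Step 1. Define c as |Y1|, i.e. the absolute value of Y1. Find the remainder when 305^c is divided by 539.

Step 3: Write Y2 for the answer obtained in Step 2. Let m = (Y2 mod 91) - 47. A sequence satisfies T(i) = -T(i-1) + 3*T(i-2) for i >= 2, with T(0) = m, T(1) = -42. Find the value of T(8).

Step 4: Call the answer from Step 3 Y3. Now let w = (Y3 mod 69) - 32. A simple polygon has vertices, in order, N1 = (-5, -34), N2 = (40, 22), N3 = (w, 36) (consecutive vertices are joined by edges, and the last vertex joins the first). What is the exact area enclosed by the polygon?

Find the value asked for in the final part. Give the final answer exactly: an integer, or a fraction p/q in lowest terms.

1827

Step 1: f(2) = -1*(-1) - 3*(-18) = 55; iterating: f(2)=55, f(3)=-52, f(4)=-113, f(5)=269, f(6)=70, f(7)=-877, f(8)=667, f(9)=1964, f(10)=-3965, f(11)=-1927, f(12)=13822; answer 13822
Step 2: Y1 = 13822; c = 13822; squarings mod 539: 305^1=305, 305^2=317, 305^4=235, 305^8=247, 305^16=102, 305^32=163, 305^64=158, 305^128=170, 305^256=333, 305^512=394, 305^1024=4, 305^2048=16, 305^4096=256, 305^8192=317; 305^13822 = 305^2 * 305^4 * 305^8 * 305^16 * 305^32 * 305^64 * 305^128 * 305^256 * 305^1024 * 305^4096 * 305^8192 = 284 (mod 539); answer 284
Step 3: Y2 = 284; m = -36; T(2) = -1*(-42) + 3*(-36) = -66; iterating: T(2)=-66, T(3)=-60, T(4)=-138, T(5)=-42, T(6)=-372, T(7)=246, T(8)=-1362; answer -1362
Step 4: Y3 = -1362; w = -14; cross terms: (-5*22 - 40*-34)=1250, (40*36 - -14*22)=1748, (-14*-34 - -5*36)=656; twice the area = |3654| = 3654; area = 1827; answer 1827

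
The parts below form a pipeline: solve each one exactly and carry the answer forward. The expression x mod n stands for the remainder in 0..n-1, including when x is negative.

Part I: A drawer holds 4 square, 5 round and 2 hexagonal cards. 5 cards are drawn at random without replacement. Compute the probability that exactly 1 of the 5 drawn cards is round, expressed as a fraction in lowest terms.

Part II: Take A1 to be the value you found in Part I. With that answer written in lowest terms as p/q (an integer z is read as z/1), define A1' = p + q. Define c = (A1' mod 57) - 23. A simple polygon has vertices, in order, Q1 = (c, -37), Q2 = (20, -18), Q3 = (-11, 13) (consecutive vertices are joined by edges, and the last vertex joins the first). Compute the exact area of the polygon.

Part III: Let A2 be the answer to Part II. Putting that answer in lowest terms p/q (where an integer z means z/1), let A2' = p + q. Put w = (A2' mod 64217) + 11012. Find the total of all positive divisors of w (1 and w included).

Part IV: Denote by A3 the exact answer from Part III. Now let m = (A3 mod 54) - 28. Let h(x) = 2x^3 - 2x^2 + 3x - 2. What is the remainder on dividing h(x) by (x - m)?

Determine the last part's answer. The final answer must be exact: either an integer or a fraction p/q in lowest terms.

Part I: total draws C(11,5) = 462; favorable C(5,1)*C(6,4) = 75; P = 25/154; answer 25/154
Part II: A1 = 25/154; threaded value p + q = 179; c = -15; cross terms: (-15*-18 - 20*-37)=1010, (20*13 - -11*-18)=62, (-11*-37 - -15*13)=602; twice the area = |1674| = 1674; area = 837; answer 837
Part III: A2 = 837; threaded value p + q = 838; w = 11850; 11850 = 2 * 3 * 5^2 * 79; sigma = (1 + 2) * (1 + 3) * (1 + 5 + 25) * (1 + 79) = 3 * 4 * 31 * 80 = 29760; answer 29760
Part IV: A3 = 29760; m = -22; remainder = value at the root: 2*(-22)^3 - 2*(-22)^2 + 3*(-22)^1 - 2 = (-21296) + (-968) + (-66) + (-2) = -22332; answer -22332

-22332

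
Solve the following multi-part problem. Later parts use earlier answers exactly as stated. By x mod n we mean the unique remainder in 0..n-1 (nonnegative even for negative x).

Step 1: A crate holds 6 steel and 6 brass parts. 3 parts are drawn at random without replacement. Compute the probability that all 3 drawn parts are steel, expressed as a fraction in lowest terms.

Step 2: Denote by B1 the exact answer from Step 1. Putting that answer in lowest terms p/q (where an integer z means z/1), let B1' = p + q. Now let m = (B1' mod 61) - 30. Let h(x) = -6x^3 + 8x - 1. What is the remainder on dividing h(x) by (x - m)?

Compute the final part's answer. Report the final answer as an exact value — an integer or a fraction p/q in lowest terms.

Step 1: total draws C(12,3) = 220; favorable C(6,3) = 20; P = 1/11; answer 1/11
Step 2: B1 = 1/11; threaded value p + q = 12; m = -18; remainder = value at the root: -6*(-18)^3 + 8*(-18)^1 - 1 = (34992) + (-144) + (-1) = 34847; answer 34847

34847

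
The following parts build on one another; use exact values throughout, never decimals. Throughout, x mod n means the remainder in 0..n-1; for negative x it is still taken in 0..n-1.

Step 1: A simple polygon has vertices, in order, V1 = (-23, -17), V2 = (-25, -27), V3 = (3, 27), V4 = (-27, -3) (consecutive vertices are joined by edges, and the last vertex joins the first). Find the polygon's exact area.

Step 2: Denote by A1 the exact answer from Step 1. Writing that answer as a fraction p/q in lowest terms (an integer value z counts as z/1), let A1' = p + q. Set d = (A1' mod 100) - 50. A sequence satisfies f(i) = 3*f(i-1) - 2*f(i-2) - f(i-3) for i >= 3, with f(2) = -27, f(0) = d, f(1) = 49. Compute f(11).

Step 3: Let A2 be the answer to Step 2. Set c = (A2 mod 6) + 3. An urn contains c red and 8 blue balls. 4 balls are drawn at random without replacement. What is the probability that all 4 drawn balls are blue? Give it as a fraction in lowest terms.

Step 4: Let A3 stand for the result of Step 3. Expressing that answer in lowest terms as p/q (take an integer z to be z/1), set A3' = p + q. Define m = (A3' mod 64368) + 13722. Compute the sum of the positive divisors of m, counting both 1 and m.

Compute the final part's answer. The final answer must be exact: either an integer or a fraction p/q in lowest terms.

23712

Step 1: cross terms: (-23*-27 - -25*-17)=196, (-25*27 - 3*-27)=-594, (3*-3 - -27*27)=720, (-27*-17 - -23*-3)=390; twice the area = |712| = 712; area = 356; answer 356
Step 2: A1 = 356; threaded value p + q = 357; d = 7; f(3) = 3*(-27) - 2*(49) - 1*(7) = -186; iterating: f(3)=-186, f(4)=-553, f(5)=-1260, f(6)=-2488, f(7)=-4391, f(8)=-6937, f(9)=-9541, f(10)=-10358, f(11)=-5055; answer -5055
Step 3: A2 = -5055; c = 6; total draws C(14,4) = 1001; favorable C(8,4) = 70; P = 10/143; answer 10/143
Step 4: A3 = 10/143; threaded value p + q = 153; m = 13875; 13875 = 3 * 5^3 * 37; sigma = (1 + 3) * (1 + 5 + 25 + 125) * (1 + 37) = 4 * 156 * 38 = 23712; answer 23712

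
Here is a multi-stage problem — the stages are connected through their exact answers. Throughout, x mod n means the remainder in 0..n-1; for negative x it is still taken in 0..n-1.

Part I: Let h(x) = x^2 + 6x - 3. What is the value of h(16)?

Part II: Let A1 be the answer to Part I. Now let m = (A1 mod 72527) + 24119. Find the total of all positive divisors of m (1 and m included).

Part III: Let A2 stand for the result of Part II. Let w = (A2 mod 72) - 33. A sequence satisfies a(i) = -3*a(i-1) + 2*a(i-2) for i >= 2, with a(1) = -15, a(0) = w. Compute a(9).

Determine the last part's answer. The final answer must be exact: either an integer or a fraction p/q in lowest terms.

Part I: 1*(16)^2 + 6*(16)^1 - 3 = (256) + (96) + (-3) = 349; answer 349
Part II: A1 = 349; m = 24468; 24468 = 2^2 * 3 * 2039; sigma = (1 + 2 + 4) * (1 + 3) * (1 + 2039) = 7 * 4 * 2040 = 57120; answer 57120
Part III: A2 = 57120; w = -9; a(2) = -3*(-15) + 2*(-9) = 27; iterating: a(2)=27, a(3)=-111, a(4)=387, a(5)=-1383, a(6)=4923, a(7)=-17535, a(8)=62451, a(9)=-222423; answer -222423

-222423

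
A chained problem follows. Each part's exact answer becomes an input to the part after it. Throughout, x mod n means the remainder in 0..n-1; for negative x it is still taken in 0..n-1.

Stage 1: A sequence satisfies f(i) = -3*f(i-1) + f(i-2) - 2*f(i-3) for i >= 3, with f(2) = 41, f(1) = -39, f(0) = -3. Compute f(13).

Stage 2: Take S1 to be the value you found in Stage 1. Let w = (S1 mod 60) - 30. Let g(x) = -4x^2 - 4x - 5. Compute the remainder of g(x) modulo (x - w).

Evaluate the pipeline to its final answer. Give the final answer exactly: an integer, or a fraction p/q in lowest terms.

Stage 1: f(3) = -3*(41) + 1*(-39) - 2*(-3) = -156; iterating: f(3)=-156, f(4)=587, f(5)=-1999, f(6)=6896, f(7)=-23861, f(8)=82477, f(9)=-285084, f(10)=985451, f(11)=-3406391, f(12)=11774792, f(13)=-40701669; answer -40701669
Stage 2: S1 = -40701669; w = 21; remainder = value at the root: -4*(21)^2 - 4*(21)^1 - 5 = (-1764) + (-84) + (-5) = -1853; answer -1853

-1853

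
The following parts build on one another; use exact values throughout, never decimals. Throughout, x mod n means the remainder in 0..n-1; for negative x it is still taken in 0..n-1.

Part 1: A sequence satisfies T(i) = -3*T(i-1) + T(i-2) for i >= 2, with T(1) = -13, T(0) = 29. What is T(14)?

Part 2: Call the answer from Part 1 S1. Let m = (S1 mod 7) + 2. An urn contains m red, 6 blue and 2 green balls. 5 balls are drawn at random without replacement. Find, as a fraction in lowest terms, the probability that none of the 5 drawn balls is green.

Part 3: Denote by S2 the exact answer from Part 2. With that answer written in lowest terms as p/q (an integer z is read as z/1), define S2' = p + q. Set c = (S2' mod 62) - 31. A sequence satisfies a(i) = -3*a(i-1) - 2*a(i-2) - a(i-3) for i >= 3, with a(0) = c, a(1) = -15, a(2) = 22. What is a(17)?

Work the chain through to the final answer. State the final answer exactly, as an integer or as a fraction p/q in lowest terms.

Part 1: T(2) = -3*(-13) + 1*(29) = 68; iterating: T(2)=68, T(3)=-217, T(4)=719, T(5)=-2374, T(6)=7841, T(7)=-25897, T(8)=85532, T(9)=-282493, T(10)=933011, T(11)=-3081526, T(12)=10177589, T(13)=-33614293, T(14)=111020468; answer 111020468
Part 2: S1 = 111020468; m = 8; total draws C(16,5) = 4368; favorable C(14,5) = 2002; P = 11/24; answer 11/24
Part 3: S2 = 11/24; threaded value p + q = 35; c = 4; a(3) = -3*(22) - 2*(-15) - 1*(4) = -40; iterating: a(3)=-40, a(4)=91, a(5)=-215, a(6)=503, a(7)=-1170, a(8)=2719, a(9)=-6320, a(10)=14692, a(11)=-34155, a(12)=79401, a(13)=-184585, a(14)=429108, a(15)=-997555, a(16)=2319034, a(17)=-5391100; answer -5391100

-5391100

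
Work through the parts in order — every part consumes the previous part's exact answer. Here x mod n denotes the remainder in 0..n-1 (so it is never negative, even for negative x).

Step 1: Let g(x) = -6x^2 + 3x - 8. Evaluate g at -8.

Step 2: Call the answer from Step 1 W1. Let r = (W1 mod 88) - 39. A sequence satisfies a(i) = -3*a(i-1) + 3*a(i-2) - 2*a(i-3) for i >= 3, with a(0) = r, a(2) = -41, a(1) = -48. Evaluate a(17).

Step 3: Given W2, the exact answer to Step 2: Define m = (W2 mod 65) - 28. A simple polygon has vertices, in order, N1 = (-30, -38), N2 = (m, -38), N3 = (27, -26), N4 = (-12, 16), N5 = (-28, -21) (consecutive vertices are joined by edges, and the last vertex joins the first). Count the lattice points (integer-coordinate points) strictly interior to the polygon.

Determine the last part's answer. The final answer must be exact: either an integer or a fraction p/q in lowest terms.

Step 1: -6*(-8)^2 + 3*(-8)^1 - 8 = (-384) + (-24) + (-8) = -416; answer -416
Step 2: W1 = -416; r = -15; a(3) = -3*(-41) + 3*(-48) - 2*(-15) = 9; iterating: a(3)=9, a(4)=-54, a(5)=271, a(6)=-993, a(7)=3900, a(8)=-15221, a(9)=59349, a(10)=-231510, a(11)=903019, a(12)=-3522285, a(13)=13738932, a(14)=-53589689, a(15)=209030433, a(16)=-815338230, a(17)=3180285367; answer 3180285367
Step 3: W2 = 3180285367; m = -16; cross terms: (-30*-38 - -16*-38)=532, (-16*-26 - 27*-38)=1442, (27*16 - -12*-26)=120, (-12*-21 - -28*16)=700, (-28*-38 - -30*-21)=434; twice the area = |3228| = 3228; area = 1614; boundary points = 14 + 1 + 3 + 1 + 1 = 20; strictly interior points = area - boundary/2 + 1 = 1605; answer 1605

1605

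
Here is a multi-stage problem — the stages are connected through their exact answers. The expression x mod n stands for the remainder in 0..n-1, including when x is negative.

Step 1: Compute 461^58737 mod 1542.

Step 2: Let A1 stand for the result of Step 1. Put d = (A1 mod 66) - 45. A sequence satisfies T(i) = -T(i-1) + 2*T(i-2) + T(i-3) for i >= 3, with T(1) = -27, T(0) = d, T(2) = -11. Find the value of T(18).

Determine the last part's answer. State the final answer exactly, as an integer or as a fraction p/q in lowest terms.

220760

Step 1: squarings mod 1542: 461^1=461, 461^2=1267, 461^4=67, 461^8=1405, 461^16=265, 461^32=835, 461^64=241, 461^128=1027, 461^256=1, 461^512=1, 461^1024=1, 461^2048=1, 461^4096=1, 461^8192=1, 461^16384=1, 461^32768=1; 461^58737 = 461^1 * 461^16 * 461^32 * 461^64 * 461^256 * 461^1024 * 461^8192 * 461^16384 * 461^32768 = 617 (mod 1542); answer 617
Step 2: A1 = 617; d = -22; T(3) = -1*(-11) + 2*(-27) + 1*(-22) = -65; iterating: T(3)=-65, T(4)=16, T(5)=-157, T(6)=124, T(7)=-422, T(8)=513, T(9)=-1233, T(10)=1837, T(11)=-3790, T(12)=6231, T(13)=-11974, T(14)=20646, T(15)=-38363, T(16)=67681, T(17)=-123761, T(18)=220760; answer 220760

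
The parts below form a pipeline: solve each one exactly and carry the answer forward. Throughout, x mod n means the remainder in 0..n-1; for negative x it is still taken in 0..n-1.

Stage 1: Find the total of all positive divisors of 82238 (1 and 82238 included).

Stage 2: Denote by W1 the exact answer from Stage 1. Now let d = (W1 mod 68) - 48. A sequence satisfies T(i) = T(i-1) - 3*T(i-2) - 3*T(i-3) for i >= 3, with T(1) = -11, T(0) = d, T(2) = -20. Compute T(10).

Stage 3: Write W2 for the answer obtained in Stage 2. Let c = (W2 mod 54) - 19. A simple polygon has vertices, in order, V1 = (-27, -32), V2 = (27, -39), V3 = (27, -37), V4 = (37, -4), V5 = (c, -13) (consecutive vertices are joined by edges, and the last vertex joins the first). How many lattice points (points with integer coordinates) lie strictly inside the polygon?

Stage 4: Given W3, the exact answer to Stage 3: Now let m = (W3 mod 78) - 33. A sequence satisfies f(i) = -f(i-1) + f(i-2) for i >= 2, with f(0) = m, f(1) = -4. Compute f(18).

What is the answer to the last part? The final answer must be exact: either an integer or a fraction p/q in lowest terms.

-35977

Stage 1: 82238 = 2 * 13 * 3163; sigma = (1 + 2) * (1 + 13) * (1 + 3163) = 3 * 14 * 3164 = 132888; answer 132888
Stage 2: W1 = 132888; d = -32; T(3) = 1*(-20) - 3*(-11) - 3*(-32) = 109; iterating: T(3)=109, T(4)=202, T(5)=-65, T(6)=-998, T(7)=-1409, T(8)=1780, T(9)=9001, T(10)=7888; answer 7888
Stage 3: W2 = 7888; c = -15; cross terms: (-27*-39 - 27*-32)=1917, (27*-37 - 27*-39)=54, (27*-4 - 37*-37)=1261, (37*-13 - -15*-4)=-541, (-15*-32 - -27*-13)=129; twice the area = |2820| = 2820; area = 1410; boundary points = 1 + 2 + 1 + 1 + 1 = 6; strictly interior points = area - boundary/2 + 1 = 1408; answer 1408
Stage 4: W3 = 1408; m = -29; f(2) = -1*(-4) + 1*(-29) = -25; iterating: f(2)=-25, f(3)=21, f(4)=-46, f(5)=67, f(6)=-113, f(7)=180, f(8)=-293, f(9)=473, f(10)=-766, f(11)=1239, f(12)=-2005, f(13)=3244, f(14)=-5249, f(15)=8493, f(16)=-13742, f(17)=22235, f(18)=-35977; answer -35977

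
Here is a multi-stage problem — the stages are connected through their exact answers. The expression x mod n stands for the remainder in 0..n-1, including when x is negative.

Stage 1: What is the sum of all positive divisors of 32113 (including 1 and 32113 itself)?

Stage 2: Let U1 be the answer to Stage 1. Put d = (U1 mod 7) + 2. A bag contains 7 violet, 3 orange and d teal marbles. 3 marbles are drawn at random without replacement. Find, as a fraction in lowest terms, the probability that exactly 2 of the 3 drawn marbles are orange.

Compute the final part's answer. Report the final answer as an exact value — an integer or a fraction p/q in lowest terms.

Stage 1: 32113 = 17 * 1889; sigma = (1 + 17) * (1 + 1889) = 18 * 1890 = 34020; answer 34020
Stage 2: U1 = 34020; d = 2; total draws C(12,3) = 220; favorable C(3,2)*C(9,1) = 27; P = 27/220; answer 27/220

27/220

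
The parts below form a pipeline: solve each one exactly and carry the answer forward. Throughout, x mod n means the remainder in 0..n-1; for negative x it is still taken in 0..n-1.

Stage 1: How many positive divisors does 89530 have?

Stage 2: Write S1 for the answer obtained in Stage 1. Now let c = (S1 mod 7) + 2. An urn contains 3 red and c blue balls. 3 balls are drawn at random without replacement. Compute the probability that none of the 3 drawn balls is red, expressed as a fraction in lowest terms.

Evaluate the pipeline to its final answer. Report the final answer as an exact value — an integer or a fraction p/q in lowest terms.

Stage 1: 89530 = 2 * 5 * 7 * 1279; number of divisors = (1+1) * (1+1) * (1+1) * (1+1) = 16; answer 16
Stage 2: S1 = 16; c = 4; total draws C(7,3) = 35; favorable C(4,3) = 4; P = 4/35; answer 4/35

4/35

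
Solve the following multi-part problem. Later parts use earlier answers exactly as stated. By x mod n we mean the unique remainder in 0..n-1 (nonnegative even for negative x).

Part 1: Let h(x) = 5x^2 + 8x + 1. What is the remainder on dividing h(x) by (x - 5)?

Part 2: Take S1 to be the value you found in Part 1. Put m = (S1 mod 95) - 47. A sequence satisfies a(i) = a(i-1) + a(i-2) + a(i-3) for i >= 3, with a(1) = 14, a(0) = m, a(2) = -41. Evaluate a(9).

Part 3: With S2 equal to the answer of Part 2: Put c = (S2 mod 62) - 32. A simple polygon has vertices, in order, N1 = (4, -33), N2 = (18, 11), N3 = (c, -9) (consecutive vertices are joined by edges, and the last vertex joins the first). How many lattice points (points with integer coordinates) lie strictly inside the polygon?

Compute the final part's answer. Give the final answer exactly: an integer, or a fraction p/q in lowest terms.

209

Part 1: remainder = value at the root: 5*(5)^2 + 8*(5)^1 + 1 = (125) + (40) + (1) = 166; answer 166
Part 2: S1 = 166; m = 24; a(3) = 1*(-41) + 1*(14) + 1*(24) = -3; iterating: a(3)=-3, a(4)=-30, a(5)=-74, a(6)=-107, a(7)=-211, a(8)=-392, a(9)=-710; answer -710
Part 3: S2 = -710; c = 2; cross terms: (4*11 - 18*-33)=638, (18*-9 - 2*11)=-184, (2*-33 - 4*-9)=-30; twice the area = |424| = 424; area = 212; boundary points = 2 + 4 + 2 = 8; strictly interior points = area - boundary/2 + 1 = 209; answer 209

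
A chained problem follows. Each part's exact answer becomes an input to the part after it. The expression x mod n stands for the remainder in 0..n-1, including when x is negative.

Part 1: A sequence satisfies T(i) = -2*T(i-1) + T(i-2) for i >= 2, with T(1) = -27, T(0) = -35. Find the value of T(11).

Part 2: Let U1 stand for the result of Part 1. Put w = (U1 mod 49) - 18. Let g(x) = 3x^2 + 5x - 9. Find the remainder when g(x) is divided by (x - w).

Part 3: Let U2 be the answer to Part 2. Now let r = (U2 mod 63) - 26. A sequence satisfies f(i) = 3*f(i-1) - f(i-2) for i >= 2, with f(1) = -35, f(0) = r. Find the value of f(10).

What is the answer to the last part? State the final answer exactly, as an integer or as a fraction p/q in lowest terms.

Part 1: T(2) = -2*(-27) + 1*(-35) = 19; iterating: T(2)=19, T(3)=-65, T(4)=149, T(5)=-363, T(6)=875, T(7)=-2113, T(8)=5101, T(9)=-12315, T(10)=29731, T(11)=-71777; answer -71777
Part 2: U1 = -71777; w = -10; remainder = value at the root: 3*(-10)^2 + 5*(-10)^1 - 9 = (300) + (-50) + (-9) = 241; answer 241
Part 3: U2 = 241; r = 26; f(2) = 3*(-35) - 1*(26) = -131; iterating: f(2)=-131, f(3)=-358, f(4)=-943, f(5)=-2471, f(6)=-6470, f(7)=-16939, f(8)=-44347, f(9)=-116102, f(10)=-303959; answer -303959

-303959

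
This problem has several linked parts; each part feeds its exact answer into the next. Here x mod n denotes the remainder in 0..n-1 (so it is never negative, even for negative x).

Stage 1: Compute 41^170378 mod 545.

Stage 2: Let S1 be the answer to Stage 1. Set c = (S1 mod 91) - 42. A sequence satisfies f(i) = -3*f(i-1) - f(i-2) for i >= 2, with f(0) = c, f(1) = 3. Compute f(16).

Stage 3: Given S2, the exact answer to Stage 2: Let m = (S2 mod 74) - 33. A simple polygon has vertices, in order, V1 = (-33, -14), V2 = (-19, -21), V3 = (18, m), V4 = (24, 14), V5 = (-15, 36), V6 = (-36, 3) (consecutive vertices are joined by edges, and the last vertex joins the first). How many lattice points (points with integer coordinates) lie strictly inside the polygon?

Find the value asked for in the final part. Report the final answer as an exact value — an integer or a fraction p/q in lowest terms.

Stage 1: squarings mod 545: 41^1=41, 41^2=46, 41^4=481, 41^8=281, 41^16=481, 41^32=281, 41^64=481, 41^128=281, 41^256=481, 41^512=281, 41^1024=481, 41^2048=281, 41^4096=481, 41^8192=281, 41^16384=481, 41^32768=281, 41^65536=481, 41^131072=281; 41^170378 = 41^2 * 41^8 * 41^128 * 41^256 * 41^2048 * 41^4096 * 41^32768 * 41^131072 = 46 (mod 545); answer 46
Stage 2: S1 = 46; c = 4; f(2) = -3*(3) - 1*(4) = -13; iterating: f(2)=-13, f(3)=36, f(4)=-95, f(5)=249, f(6)=-652, f(7)=1707, f(8)=-4469, f(9)=11700, f(10)=-30631, f(11)=80193, f(12)=-209948, f(13)=549651, f(14)=-1439005, f(15)=3767364, f(16)=-9863087; answer -9863087
Stage 3: S2 = -9863087; m = -30; cross terms: (-33*-21 - -19*-14)=427, (-19*-30 - 18*-21)=948, (18*14 - 24*-30)=972, (24*36 - -15*14)=1074, (-15*3 - -36*36)=1251, (-36*-14 - -33*3)=603; twice the area = |5275| = 5275; area = 5275/2; boundary points = 7 + 1 + 2 + 1 + 3 + 1 = 15; strictly interior points = area - boundary/2 + 1 = 2631; answer 2631

2631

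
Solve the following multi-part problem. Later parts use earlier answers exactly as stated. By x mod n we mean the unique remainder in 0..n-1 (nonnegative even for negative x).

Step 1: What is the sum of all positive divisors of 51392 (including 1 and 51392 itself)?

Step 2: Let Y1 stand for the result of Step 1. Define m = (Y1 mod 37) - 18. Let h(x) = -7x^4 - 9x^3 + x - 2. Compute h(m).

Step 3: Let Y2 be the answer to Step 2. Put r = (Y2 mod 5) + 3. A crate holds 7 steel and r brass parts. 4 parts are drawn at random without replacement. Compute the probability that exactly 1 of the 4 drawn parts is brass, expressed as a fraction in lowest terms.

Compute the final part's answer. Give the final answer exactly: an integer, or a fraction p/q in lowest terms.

Step 1: 51392 = 2^6 * 11 * 73; sigma = (1 + 2 + 4 + 8 + 16 + 32 + 64) * (1 + 11) * (1 + 73) = 127 * 12 * 74 = 112776; answer 112776
Step 2: Y1 = 112776; m = -18; -7*(-18)^4 - 9*(-18)^3 + 1*(-18)^1 - 2 = (-734832) + (52488) + (-18) + (-2) = -682364; answer -682364
Step 3: Y2 = -682364; r = 4; total draws C(11,4) = 330; favorable C(4,1)*C(7,3) = 140; P = 14/33; answer 14/33

14/33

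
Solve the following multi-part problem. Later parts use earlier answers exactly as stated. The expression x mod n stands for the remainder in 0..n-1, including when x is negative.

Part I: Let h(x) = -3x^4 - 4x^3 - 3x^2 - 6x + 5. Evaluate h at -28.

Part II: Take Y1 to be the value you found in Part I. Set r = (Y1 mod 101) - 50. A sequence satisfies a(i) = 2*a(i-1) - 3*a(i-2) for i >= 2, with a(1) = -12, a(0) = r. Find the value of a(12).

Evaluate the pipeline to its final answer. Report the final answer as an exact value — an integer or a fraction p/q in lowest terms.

22089

Part I: -3*(-28)^4 - 4*(-28)^3 - 3*(-28)^2 - 6*(-28)^1 + 5 = (-1843968) + (87808) + (-2352) + (168) + (5) = -1758339; answer -1758339
Part II: Y1 = -1758339; r = 21; a(2) = 2*(-12) - 3*(21) = -87; iterating: a(2)=-87, a(3)=-138, a(4)=-15, a(5)=384, a(6)=813, a(7)=474, a(8)=-1491, a(9)=-4404, a(10)=-4335, a(11)=4542, a(12)=22089; answer 22089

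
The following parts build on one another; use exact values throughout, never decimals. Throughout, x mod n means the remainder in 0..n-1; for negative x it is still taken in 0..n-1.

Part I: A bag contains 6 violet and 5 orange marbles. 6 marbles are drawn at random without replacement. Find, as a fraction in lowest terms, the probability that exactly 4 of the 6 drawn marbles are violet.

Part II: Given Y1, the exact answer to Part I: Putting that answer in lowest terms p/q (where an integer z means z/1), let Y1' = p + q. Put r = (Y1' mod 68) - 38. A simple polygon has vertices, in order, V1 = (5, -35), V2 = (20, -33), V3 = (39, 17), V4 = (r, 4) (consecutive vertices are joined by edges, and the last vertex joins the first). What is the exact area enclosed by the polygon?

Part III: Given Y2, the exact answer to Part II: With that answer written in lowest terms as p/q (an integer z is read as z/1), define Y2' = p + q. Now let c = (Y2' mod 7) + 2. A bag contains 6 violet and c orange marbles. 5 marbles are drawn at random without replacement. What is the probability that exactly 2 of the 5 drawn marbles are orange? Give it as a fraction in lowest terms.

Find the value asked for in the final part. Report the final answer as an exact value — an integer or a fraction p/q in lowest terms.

10/21

Part I: total draws C(11,6) = 462; favorable C(6,4)*C(5,2) = 150; P = 25/77; answer 25/77
Part II: Y1 = 25/77; threaded value p + q = 102; r = -4; cross terms: (5*-33 - 20*-35)=535, (20*17 - 39*-33)=1627, (39*4 - -4*17)=224, (-4*-35 - 5*4)=120; twice the area = |2506| = 2506; area = 1253; answer 1253
Part III: Y2 = 1253; threaded value p + q = 1254; c = 3; total draws C(9,5) = 126; favorable C(3,2)*C(6,3) = 60; P = 10/21; answer 10/21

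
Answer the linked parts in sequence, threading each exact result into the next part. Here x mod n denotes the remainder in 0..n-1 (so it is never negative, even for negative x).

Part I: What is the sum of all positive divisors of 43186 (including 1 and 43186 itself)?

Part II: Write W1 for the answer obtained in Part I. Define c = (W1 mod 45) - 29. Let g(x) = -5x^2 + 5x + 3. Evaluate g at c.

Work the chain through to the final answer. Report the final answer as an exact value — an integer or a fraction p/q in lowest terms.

Part I: 43186 = 2 * 11 * 13 * 151; sigma = (1 + 2) * (1 + 11) * (1 + 13) * (1 + 151) = 3 * 12 * 14 * 152 = 76608; answer 76608
Part II: W1 = 76608; c = -11; -5*(-11)^2 + 5*(-11)^1 + 3 = (-605) + (-55) + (3) = -657; answer -657

-657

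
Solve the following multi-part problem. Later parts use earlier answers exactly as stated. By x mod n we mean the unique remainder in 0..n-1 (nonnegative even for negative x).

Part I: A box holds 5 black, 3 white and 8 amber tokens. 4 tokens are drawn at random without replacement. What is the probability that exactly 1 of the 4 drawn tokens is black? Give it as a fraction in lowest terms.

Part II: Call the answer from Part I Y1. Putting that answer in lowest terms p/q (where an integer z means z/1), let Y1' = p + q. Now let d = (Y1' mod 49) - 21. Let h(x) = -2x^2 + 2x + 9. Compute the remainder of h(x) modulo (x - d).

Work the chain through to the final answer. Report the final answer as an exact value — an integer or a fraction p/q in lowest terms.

Part I: total draws C(16,4) = 1820; favorable C(5,1)*C(11,3) = 825; P = 165/364; answer 165/364
Part II: Y1 = 165/364; threaded value p + q = 529; d = 18; remainder = value at the root: -2*(18)^2 + 2*(18)^1 + 9 = (-648) + (36) + (9) = -603; answer -603

-603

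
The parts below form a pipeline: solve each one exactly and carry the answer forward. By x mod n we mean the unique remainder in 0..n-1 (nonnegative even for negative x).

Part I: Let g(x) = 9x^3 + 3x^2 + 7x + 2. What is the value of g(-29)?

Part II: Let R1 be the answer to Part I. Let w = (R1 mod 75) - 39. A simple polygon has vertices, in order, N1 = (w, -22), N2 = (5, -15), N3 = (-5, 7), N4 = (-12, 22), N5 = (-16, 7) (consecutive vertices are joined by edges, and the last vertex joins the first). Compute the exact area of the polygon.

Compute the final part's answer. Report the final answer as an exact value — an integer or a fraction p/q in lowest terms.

530

Part I: 9*(-29)^3 + 3*(-29)^2 + 7*(-29)^1 + 2 = (-219501) + (2523) + (-203) + (2) = -217179; answer -217179
Part II: R1 = -217179; w = -18; cross terms: (-18*-15 - 5*-22)=380, (5*7 - -5*-15)=-40, (-5*22 - -12*7)=-26, (-12*7 - -16*22)=268, (-16*-22 - -18*7)=478; twice the area = |1060| = 1060; area = 530; answer 530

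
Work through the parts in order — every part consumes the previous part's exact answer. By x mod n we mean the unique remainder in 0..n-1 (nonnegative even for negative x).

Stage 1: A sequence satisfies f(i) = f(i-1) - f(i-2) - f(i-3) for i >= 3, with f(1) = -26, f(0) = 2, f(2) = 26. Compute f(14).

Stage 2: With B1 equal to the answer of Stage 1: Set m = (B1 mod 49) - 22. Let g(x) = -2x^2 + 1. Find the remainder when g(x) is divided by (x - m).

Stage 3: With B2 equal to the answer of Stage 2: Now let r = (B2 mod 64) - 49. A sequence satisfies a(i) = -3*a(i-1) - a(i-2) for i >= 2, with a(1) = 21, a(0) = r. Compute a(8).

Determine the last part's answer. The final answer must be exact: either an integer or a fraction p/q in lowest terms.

Stage 1: f(3) = 1*(26) - 1*(-26) - 1*(2) = 50; iterating: f(3)=50, f(4)=50, f(5)=-26, f(6)=-126, f(7)=-150, f(8)=2, f(9)=278, f(10)=426, f(11)=146, f(12)=-558, f(13)=-1130, f(14)=-718; answer -718
Stage 2: B1 = -718; m = -5; remainder = value at the root: -2*(-5)^2 + 1 = (-50) + (1) = -49; answer -49
Stage 3: B2 = -49; r = -34; a(2) = -3*(21) - 1*(-34) = -29; iterating: a(2)=-29, a(3)=66, a(4)=-169, a(5)=441, a(6)=-1154, a(7)=3021, a(8)=-7909; answer -7909

-7909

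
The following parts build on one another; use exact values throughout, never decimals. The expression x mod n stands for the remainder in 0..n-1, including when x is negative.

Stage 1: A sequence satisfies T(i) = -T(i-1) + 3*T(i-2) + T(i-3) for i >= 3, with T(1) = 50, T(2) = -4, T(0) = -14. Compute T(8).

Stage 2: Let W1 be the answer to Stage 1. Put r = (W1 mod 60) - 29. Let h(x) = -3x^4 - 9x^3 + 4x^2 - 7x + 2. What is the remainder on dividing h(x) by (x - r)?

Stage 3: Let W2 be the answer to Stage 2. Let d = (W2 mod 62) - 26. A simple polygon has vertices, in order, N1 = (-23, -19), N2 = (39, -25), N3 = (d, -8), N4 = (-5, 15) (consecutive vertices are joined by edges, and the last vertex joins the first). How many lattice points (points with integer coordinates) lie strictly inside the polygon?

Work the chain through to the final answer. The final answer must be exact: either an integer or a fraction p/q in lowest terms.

680

Stage 1: T(3) = -1*(-4) + 3*(50) + 1*(-14) = 140; iterating: T(3)=140, T(4)=-102, T(5)=518, T(6)=-684, T(7)=2136, T(8)=-3670; answer -3670
Stage 2: W1 = -3670; r = 21; remainder = value at the root: -3*(21)^4 - 9*(21)^3 + 4*(21)^2 - 7*(21)^1 + 2 = (-583443) + (-83349) + (1764) + (-147) + (2) = -665173; answer -665173
Stage 3: W2 = -665173; d = -1; cross terms: (-23*-25 - 39*-19)=1316, (39*-8 - -1*-25)=-337, (-1*15 - -5*-8)=-55, (-5*-19 - -23*15)=440; twice the area = |1364| = 1364; area = 682; boundary points = 2 + 1 + 1 + 2 = 6; strictly interior points = area - boundary/2 + 1 = 680; answer 680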